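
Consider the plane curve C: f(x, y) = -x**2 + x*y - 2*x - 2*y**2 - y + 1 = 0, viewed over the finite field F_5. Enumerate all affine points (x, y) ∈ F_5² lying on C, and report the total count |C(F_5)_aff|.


Affine F_5-points: {(0, 3), (0, 4), (1, 2), (1, 3), (2, 4), (4, 2)}; count = 6.

For each of the 25 pairs (x, y) ∈ F_5², evaluate f(x, y) mod 5. Record the zeros.
  x = 0: [0↦1, 1↦3, 2↦1, 3↦0, 4↦0]  zeros at y ∈ {3, 4}
  x = 1: [0↦3, 1↦1, 2↦0, 3↦0, 4↦1]  zeros at y ∈ {2, 3}
  x = 2: [0↦3, 1↦2, 2↦2, 3↦3, 4↦0]  zeros at y ∈ {4}
  x = 3: [0↦1, 1↦1, 2↦2, 3↦4, 4↦2]  zeros at y ∈ ∅
  x = 4: [0↦2, 1↦3, 2↦0, 3↦3, 4↦2]  zeros at y ∈ {2}
Collecting zeros: affine points = {(0, 3), (0, 4), (1, 2), (1, 3), (2, 4), (4, 2)}.
Total count |C(F_5)_aff| = 6.


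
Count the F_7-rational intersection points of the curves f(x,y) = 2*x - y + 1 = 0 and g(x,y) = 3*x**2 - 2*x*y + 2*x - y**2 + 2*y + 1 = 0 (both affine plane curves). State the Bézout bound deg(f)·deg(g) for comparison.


Common zeros: ∅; count = 0; Bézout bound = 2.

deg(f) = 1, deg(g) = 2, so Bézout bound = 2.
Scan x ∈ F_7. For each x, list the y ∈ F_7 with f(x, y) ≡ 0 and those with g(x, y) ≡ 0 (mod 7); the common zeros in that column are the intersection.
  x = 0: f ≡ 0 at y ∈ {1}; g ≡ 0 at y ∈ {4, 5}; common: ∅.
  x = 1: f ≡ 0 at y ∈ {3}; g ≡ 0 at y ∈ ∅; common: ∅.
  x = 2: f ≡ 0 at y ∈ {5}; g ≡ 0 at y ∈ {1, 4}; common: ∅.
  x = 3: f ≡ 0 at y ∈ {0}; g ≡ 0 at y ∈ ∅; common: ∅.
  x = 4: f ≡ 0 at y ∈ {2}; g ≡ 0 at y ∈ ∅; common: ∅.
  x = 5: f ≡ 0 at y ∈ {4}; g ≡ 0 at y ∈ {1, 5}; common: ∅.
  x = 6: f ≡ 0 at y ∈ {6}; g ≡ 0 at y ∈ ∅; common: ∅.
Collecting: common zeros = ∅, so the count is 0.
Comparison with the Bézout bound: 0 ≤ 2 = deg(f)·deg(g), as expected for curves with no common component (the affine F_7-count falls short of the bound because intersections may lie at infinity, over extension fields, or carry multiplicity).


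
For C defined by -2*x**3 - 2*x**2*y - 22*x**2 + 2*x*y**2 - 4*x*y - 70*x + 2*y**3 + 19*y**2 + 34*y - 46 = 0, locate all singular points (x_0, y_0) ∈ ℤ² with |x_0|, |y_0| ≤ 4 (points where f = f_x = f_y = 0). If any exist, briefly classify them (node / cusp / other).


Singular points: {(-3, -2)}; classification: cusp.

Compute partial derivatives:
  f_x = -6*x**2 - 4*x*y - 44*x + 2*y**2 - 4*y - 70.
  f_y = -2*x**2 + 4*x*y - 4*x + 6*y**2 + 38*y + 34.
Scan x_0 ∈ {−4, ..., 4}. For each x_0, f_y(x_0, y) is a polynomial in y; find its integer roots y ∈ {−4, ..., 4}, then test f_x and f at those candidates.
  x = -4: f_y(-4, y) = 6*y**2 + 22*y + 18; no integer root y with |y| ≤ 4.
  x = -3: f_y(-3, y) = 6*y**2 + 26*y + 28; vanishes at y ∈ {-2}. (-3, -2): f_x = 0, f = 0 — SINGULAR.
  x = -2: f_y(-2, y) = 6*y**2 + 30*y + 34; no integer root y with |y| ≤ 4.
  x = -1: f_y(-1, y) = 6*y**2 + 34*y + 36; no integer root y with |y| ≤ 4.
  x = 0: f_y(0, y) = 6*y**2 + 38*y + 34; no integer root y with |y| ≤ 4.
  x = 1: f_y(1, y) = 6*y**2 + 42*y + 28; no integer root y with |y| ≤ 4.
  x = 2: f_y(2, y) = 6*y**2 + 46*y + 18; no integer root y with |y| ≤ 4.
  x = 3: f_y(3, y) = 6*y**2 + 50*y + 4; no integer root y with |y| ≤ 4.
  x = 4: f_y(4, y) = 6*y**2 + 54*y - 14; no integer root y with |y| ≤ 4.
Only singular point on the grid: (-3, -2).
Classify: substitute x = -3 + u, y = -2 + v and expand: f = -2*u**3 - 2*u**2*v + 2*u*v**2 + 2*v**3 + v**2.
No constant or linear terms (consistent with a singular point). Quadratic part: v**2. Cubic part: -2*u**3 - 2*u**2*v + 2*u*v**2 + 2*v**3.
The quadratic part v**2 is a perfect square, so there is a single (double) tangent line v = 0, i.e. y = -2. Restricting the cubic part to that line (v = 0) leaves -2*u**3 ≠ 0, so f is not divisible by v and the branch is v² ≈ 2*u**3 to lowest order — this is a cusp.
Classification: cusp.


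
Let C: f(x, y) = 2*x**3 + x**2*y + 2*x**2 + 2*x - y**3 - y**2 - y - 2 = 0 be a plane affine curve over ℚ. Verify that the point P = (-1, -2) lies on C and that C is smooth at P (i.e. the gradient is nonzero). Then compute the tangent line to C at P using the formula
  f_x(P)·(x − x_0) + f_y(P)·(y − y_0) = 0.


Tangent line at P: 8*x - 8*y - 8 = 0.

Step 1: f(-1, -2) = 0, so P lies on C.
Step 2: partial derivatives
  f_x(x, y) = 6*x**2 + 2*x*y + 4*x + 2, f_y(x, y) = x**2 - 3*y**2 - 2*y - 1.
  f_x(P) = 8, f_y(P) = -8 (gradient nonzero, so P is smooth).
Step 3: tangent line at P: 8·(x − -1) + -8·(y − -2) = 0.
Expanding: 8*x - 8*y - 8 = 0.


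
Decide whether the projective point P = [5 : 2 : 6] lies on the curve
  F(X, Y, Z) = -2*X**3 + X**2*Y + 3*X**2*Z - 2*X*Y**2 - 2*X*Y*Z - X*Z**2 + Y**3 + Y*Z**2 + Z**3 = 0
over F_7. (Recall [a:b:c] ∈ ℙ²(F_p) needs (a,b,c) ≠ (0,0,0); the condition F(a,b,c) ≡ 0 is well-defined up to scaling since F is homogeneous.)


F(5,2,6) ≡ 3 (mod 7); P is NOT on the curve.

Evaluate F(5, 2, 6) term-by-term (mod 7).
  -2*X**3 ↦ -2·125·1·1 = -250
  X**2*Y ↦ 1·25·2·1 = 50
  3*X**2*Z ↦ 3·25·1·6 = 450
  -2*X*Y**2 ↦ -2·5·4·1 = -40
  -2*X*Y*Z ↦ -2·5·2·6 = -120
  -X*Z**2 ↦ -1·5·1·36 = -180
  Y**3 ↦ 1·1·8·1 = 8
  Y*Z**2 ↦ 1·1·2·36 = 72
  Z**3 ↦ 1·1·1·216 = 216
Sum: F(5, 2, 6) = (-250) + (50) + (450) + (-40) + (-120) + (-180) + (8) + (72) + (216) = 206.
Reducing mod 7: 206 ≡ 3 (mod 7).
Since F(a, b, c) ≡ 3 ≠ 0 (mod 7), P does NOT lie on the curve.


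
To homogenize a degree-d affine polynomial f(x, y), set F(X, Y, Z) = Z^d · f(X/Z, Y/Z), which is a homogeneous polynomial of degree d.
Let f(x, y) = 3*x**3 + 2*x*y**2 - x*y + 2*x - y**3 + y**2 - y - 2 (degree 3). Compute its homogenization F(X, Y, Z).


F(X, Y, Z) = 3*X**3 + 2*X*Y**2 - X*Y*Z + 2*X*Z**2 - Y**3 + Y**2*Z - Y*Z**2 - 2*Z**3

deg(f) = 3.
Substitute x = X/Z, y = Y/Z into f, then multiply by Z^3.
  monomial 3·x^3·y^0 ↦ 3·X^3·Y^0·Z^0.
  monomial 2·x^1·y^2 ↦ 2·X^1·Y^2·Z^0.
  monomial -1·x^1·y^1 ↦ -1·X^1·Y^1·Z^1.
  monomial 2·x^1·y^0 ↦ 2·X^1·Y^0·Z^2.
  monomial -1·x^0·y^3 ↦ -1·X^0·Y^3·Z^0.
  monomial 1·x^0·y^2 ↦ 1·X^0·Y^2·Z^1.
  monomial -1·x^0·y^1 ↦ -1·X^0·Y^1·Z^2.
  monomial -2·x^0·y^0 ↦ -2·X^0·Y^0·Z^3.
Collecting: F(X, Y, Z) = 3*X**3 + 2*X*Y**2 - X*Y*Z + 2*X*Z**2 - Y**3 + Y**2*Z - Y*Z**2 - 2*Z**3.


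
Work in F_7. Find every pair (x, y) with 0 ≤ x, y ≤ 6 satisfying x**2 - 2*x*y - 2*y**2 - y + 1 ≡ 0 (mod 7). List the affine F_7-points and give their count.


Affine F_7-points: {(0, 4), (0, 6), (1, 4), (1, 5), (2, 3), (2, 5), (4, 3), (5, 6)}; count = 8.

For each of the 49 pairs (x, y) ∈ F_7², evaluate f(x, y) mod 7. Record the zeros.
  x = 0: [0↦1, 1↦5, 2↦5, 3↦1, 4↦0, 5↦2, 6↦0]  zeros at y ∈ {4, 6}
  x = 1: [0↦2, 1↦4, 2↦2, 3↦3, 4↦0, 5↦0, 6↦3]  zeros at y ∈ {4, 5}
  x = 2: [0↦5, 1↦5, 2↦1, 3↦0, 4↦2, 5↦0, 6↦1]  zeros at y ∈ {3, 5}
  x = 3: [0↦3, 1↦1, 2↦2, 3↦6, 4↦6, 5↦2, 6↦1]  zeros at y ∈ ∅
  x = 4: [0↦3, 1↦6, 2↦5, 3↦0, 4↦5, 5↦6, 6↦3]  zeros at y ∈ {3}
  x = 5: [0↦5, 1↦6, 2↦3, 3↦3, 4↦6, 5↦5, 6↦0]  zeros at y ∈ {6}
  x = 6: [0↦2, 1↦1, 2↦3, 3↦1, 4↦2, 5↦6, 6↦6]  zeros at y ∈ ∅
Collecting zeros: affine points = {(0, 4), (0, 6), (1, 4), (1, 5), (2, 3), (2, 5), (4, 3), (5, 6)}.
Total count |C(F_7)_aff| = 8.


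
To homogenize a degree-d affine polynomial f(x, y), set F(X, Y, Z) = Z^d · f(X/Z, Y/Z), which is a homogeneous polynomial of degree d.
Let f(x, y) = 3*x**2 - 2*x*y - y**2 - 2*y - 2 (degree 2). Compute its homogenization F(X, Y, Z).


F(X, Y, Z) = 3*X**2 - 2*X*Y - Y**2 - 2*Y*Z - 2*Z**2

deg(f) = 2.
Substitute x = X/Z, y = Y/Z into f, then multiply by Z^2.
  monomial 3·x^2·y^0 ↦ 3·X^2·Y^0·Z^0.
  monomial -2·x^1·y^1 ↦ -2·X^1·Y^1·Z^0.
  monomial -1·x^0·y^2 ↦ -1·X^0·Y^2·Z^0.
  monomial -2·x^0·y^1 ↦ -2·X^0·Y^1·Z^1.
  monomial -2·x^0·y^0 ↦ -2·X^0·Y^0·Z^2.
Collecting: F(X, Y, Z) = 3*X**2 - 2*X*Y - Y**2 - 2*Y*Z - 2*Z**2.


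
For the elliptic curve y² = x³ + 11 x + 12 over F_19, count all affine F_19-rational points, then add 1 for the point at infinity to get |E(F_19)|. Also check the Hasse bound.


Affine points = {(1, 9), (1, 10), (2, 2), (2, 17), (4, 5), (4, 14), (6, 3), (6, 16), (8, 2), (8, 17), (9, 2), (9, 17), (10, 1), (10, 18), (11, 1), (11, 18), (16, 3), (16, 16), (17, 1), (17, 18), (18, 0)}; affine count = 21; |E(F_19)| = 22.

Discriminant check: Δ ∝ 4a³ + 27b² = 4·11³ + 27·12² = 4·1331 + 27·144 ≡ 16 (mod 19). Nonzero ⇒ E is nonsingular.
For each x ∈ F_19, compute rhs = x³ + 11·x + 12 mod 19, then count y ∈ F_19 with y² ≡ rhs.
  x = 0: rhs = 12, matching y values: none (0 points).
  x = 1: rhs = 5, matching y values: 9, 10 (2 points).
  x = 2: rhs = 4, matching y values: 2, 17 (2 points).
  x = 3: rhs = 15, matching y values: none (0 points).
  x = 4: rhs = 6, matching y values: 5, 14 (2 points).
  x = 5: rhs = 2, matching y values: none (0 points).
  x = 6: rhs = 9, matching y values: 3, 16 (2 points).
  x = 7: rhs = 14, matching y values: none (0 points).
  x = 8: rhs = 4, matching y values: 2, 17 (2 points).
  x = 9: rhs = 4, matching y values: 2, 17 (2 points).
  x = 10: rhs = 1, matching y values: 1, 18 (2 points).
  x = 11: rhs = 1, matching y values: 1, 18 (2 points).
  x = 12: rhs = 10, matching y values: none (0 points).
  x = 13: rhs = 15, matching y values: none (0 points).
  x = 14: rhs = 3, matching y values: none (0 points).
  x = 15: rhs = 18, matching y values: none (0 points).
  x = 16: rhs = 9, matching y values: 3, 16 (2 points).
  x = 17: rhs = 1, matching y values: 1, 18 (2 points).
  x = 18: rhs = 0, matching y values: 0 (1 points).
Total affine count: 21.
Full point count |E(F_19)| = 21 + 1 = 22.
Hasse bound: |22 − (19+1)| = |2| = 2 ≤ 2√19 ≈ 8.7178 ✓.


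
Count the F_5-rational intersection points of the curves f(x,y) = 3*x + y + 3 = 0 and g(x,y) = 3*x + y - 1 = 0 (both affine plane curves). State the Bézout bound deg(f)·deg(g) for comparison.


Common zeros: ∅; count = 0; Bézout bound = 1.

deg(f) = 1, deg(g) = 1, so Bézout bound = 1.
Scan x ∈ F_5. For each x, list the y ∈ F_5 with f(x, y) ≡ 0 and those with g(x, y) ≡ 0 (mod 5); the common zeros in that column are the intersection.
  x = 0: f ≡ 0 at y ∈ {2}; g ≡ 0 at y ∈ {1}; common: ∅.
  x = 1: f ≡ 0 at y ∈ {4}; g ≡ 0 at y ∈ {3}; common: ∅.
  x = 2: f ≡ 0 at y ∈ {1}; g ≡ 0 at y ∈ {0}; common: ∅.
  x = 3: f ≡ 0 at y ∈ {3}; g ≡ 0 at y ∈ {2}; common: ∅.
  x = 4: f ≡ 0 at y ∈ {0}; g ≡ 0 at y ∈ {4}; common: ∅.
Collecting: common zeros = ∅, so the count is 0.
Comparison with the Bézout bound: 0 ≤ 1 = deg(f)·deg(g), as expected for curves with no common component (the affine F_5-count falls short of the bound because intersections may lie at infinity, over extension fields, or carry multiplicity).


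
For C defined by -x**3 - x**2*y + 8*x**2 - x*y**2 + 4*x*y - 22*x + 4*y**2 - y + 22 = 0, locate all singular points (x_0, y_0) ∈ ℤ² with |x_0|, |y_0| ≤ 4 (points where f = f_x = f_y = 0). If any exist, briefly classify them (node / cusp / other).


Singular points: {(3, -1)}; classification: cusp.

Compute partial derivatives:
  f_x = -3*x**2 - 2*x*y + 16*x - y**2 + 4*y - 22.
  f_y = -x**2 - 2*x*y + 4*x + 8*y - 1.
Scan x_0 ∈ {−4, ..., 4}. For each x_0, f_y(x_0, y) is a polynomial in y; find its integer roots y ∈ {−4, ..., 4}, then test f_x and f at those candidates.
  x = -4: f_y(-4, y) = 16*y - 33; no integer root y with |y| ≤ 4.
  x = -3: f_y(-3, y) = 14*y - 22; no integer root y with |y| ≤ 4.
  x = -2: f_y(-2, y) = 12*y - 13; no integer root y with |y| ≤ 4.
  x = -1: f_y(-1, y) = 10*y - 6; no integer root y with |y| ≤ 4.
  x = 0: f_y(0, y) = 8*y - 1; no integer root y with |y| ≤ 4.
  x = 1: f_y(1, y) = 6*y + 2; no integer root y with |y| ≤ 4.
  x = 2: f_y(2, y) = 4*y + 3; no integer root y with |y| ≤ 4.
  x = 3: f_y(3, y) = 2*y + 2; vanishes at y ∈ {-1}. (3, -1): f_x = 0, f = 0 — SINGULAR.
  x = 4: f_y(4, y) = -1; no integer root y with |y| ≤ 4.
Only singular point on the grid: (3, -1).
Classify: substitute x = 3 + u, y = -1 + v and expand: f = -u**3 - u**2*v - u*v**2 + v**2.
No constant or linear terms (consistent with a singular point). Quadratic part: v**2. Cubic part: -u**3 - u**2*v - u*v**2.
The quadratic part v**2 is a perfect square, so there is a single (double) tangent line v = 0, i.e. y = -1. Restricting the cubic part to that line (v = 0) leaves -u**3 ≠ 0, so f is not divisible by v and the branch is v² ≈ u**3 to lowest order — this is a cusp.
Classification: cusp.


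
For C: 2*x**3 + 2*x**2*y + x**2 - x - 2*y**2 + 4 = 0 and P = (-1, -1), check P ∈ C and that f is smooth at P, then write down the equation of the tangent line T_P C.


Tangent line at P: 7*x + 6*y + 13 = 0.

Step 1: f(-1, -1) = 0, so P lies on C.
Step 2: partial derivatives
  f_x(x, y) = 6*x**2 + 4*x*y + 2*x - 1, f_y(x, y) = 2*x**2 - 4*y.
  f_x(P) = 7, f_y(P) = 6 (gradient nonzero, so P is smooth).
Step 3: tangent line at P: 7·(x − -1) + 6·(y − -1) = 0.
Expanding: 7*x + 6*y + 13 = 0.


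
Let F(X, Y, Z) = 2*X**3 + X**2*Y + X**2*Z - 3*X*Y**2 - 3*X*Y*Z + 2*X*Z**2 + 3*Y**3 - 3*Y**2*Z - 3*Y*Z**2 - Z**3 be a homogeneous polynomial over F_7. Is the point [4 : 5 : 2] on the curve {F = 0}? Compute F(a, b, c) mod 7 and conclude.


F(4,5,2) ≡ 2 (mod 7); P is NOT on the curve.

Evaluate F(4, 5, 2) term-by-term (mod 7).
  2*X**3 ↦ 2·64·1·1 = 128
  X**2*Y ↦ 1·16·5·1 = 80
  X**2*Z ↦ 1·16·1·2 = 32
  -3*X*Y**2 ↦ -3·4·25·1 = -300
  -3*X*Y*Z ↦ -3·4·5·2 = -120
  2*X*Z**2 ↦ 2·4·1·4 = 32
  3*Y**3 ↦ 3·1·125·1 = 375
  -3*Y**2*Z ↦ -3·1·25·2 = -150
  -3*Y*Z**2 ↦ -3·1·5·4 = -60
  -Z**3 ↦ -1·1·1·8 = -8
Sum: F(4, 5, 2) = (128) + (80) + (32) + (-300) + (-120) + (32) + (375) + (-150) + (-60) + (-8) = 9.
Reducing mod 7: 9 ≡ 2 (mod 7).
Since F(a, b, c) ≡ 2 ≠ 0 (mod 7), P does NOT lie on the curve.


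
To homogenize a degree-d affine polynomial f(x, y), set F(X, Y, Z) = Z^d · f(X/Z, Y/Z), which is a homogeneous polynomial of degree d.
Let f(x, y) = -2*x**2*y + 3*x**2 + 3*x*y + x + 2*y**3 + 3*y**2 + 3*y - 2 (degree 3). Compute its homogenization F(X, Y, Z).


F(X, Y, Z) = -2*X**2*Y + 3*X**2*Z + 3*X*Y*Z + X*Z**2 + 2*Y**3 + 3*Y**2*Z + 3*Y*Z**2 - 2*Z**3

deg(f) = 3.
Substitute x = X/Z, y = Y/Z into f, then multiply by Z^3.
  monomial -2·x^2·y^1 ↦ -2·X^2·Y^1·Z^0.
  monomial 3·x^2·y^0 ↦ 3·X^2·Y^0·Z^1.
  monomial 3·x^1·y^1 ↦ 3·X^1·Y^1·Z^1.
  monomial 1·x^1·y^0 ↦ 1·X^1·Y^0·Z^2.
  monomial 2·x^0·y^3 ↦ 2·X^0·Y^3·Z^0.
  monomial 3·x^0·y^2 ↦ 3·X^0·Y^2·Z^1.
  monomial 3·x^0·y^1 ↦ 3·X^0·Y^1·Z^2.
  monomial -2·x^0·y^0 ↦ -2·X^0·Y^0·Z^3.
Collecting: F(X, Y, Z) = -2*X**2*Y + 3*X**2*Z + 3*X*Y*Z + X*Z**2 + 2*Y**3 + 3*Y**2*Z + 3*Y*Z**2 - 2*Z**3.


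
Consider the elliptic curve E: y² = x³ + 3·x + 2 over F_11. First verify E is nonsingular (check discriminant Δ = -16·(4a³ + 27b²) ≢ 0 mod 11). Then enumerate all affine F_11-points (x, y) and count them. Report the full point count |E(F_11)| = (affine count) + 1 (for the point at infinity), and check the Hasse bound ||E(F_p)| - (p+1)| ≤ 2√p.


Affine points = {(2, 4), (2, 7), (3, 4), (3, 7), (4, 1), (4, 10), (6, 4), (6, 7), (7, 5), (7, 6), (10, 3), (10, 8)}; affine count = 12; |E(F_11)| = 13.

Discriminant check: Δ ∝ 4a³ + 27b² = 4·3³ + 27·2² = 4·27 + 27·4 ≡ 7 (mod 11). Nonzero ⇒ E is nonsingular.
For each x ∈ F_11, compute rhs = x³ + 3·x + 2 mod 11, then count y ∈ F_11 with y² ≡ rhs.
  x = 0: rhs = 2, matching y values: none (0 points).
  x = 1: rhs = 6, matching y values: none (0 points).
  x = 2: rhs = 5, matching y values: 4, 7 (2 points).
  x = 3: rhs = 5, matching y values: 4, 7 (2 points).
  x = 4: rhs = 1, matching y values: 1, 10 (2 points).
  x = 5: rhs = 10, matching y values: none (0 points).
  x = 6: rhs = 5, matching y values: 4, 7 (2 points).
  x = 7: rhs = 3, matching y values: 5, 6 (2 points).
  x = 8: rhs = 10, matching y values: none (0 points).
  x = 9: rhs = 10, matching y values: none (0 points).
  x = 10: rhs = 9, matching y values: 3, 8 (2 points).
Total affine count: 12.
Full point count |E(F_11)| = 12 + 1 = 13.
Hasse bound: |13 − (11+1)| = |1| = 1 ≤ 2√11 ≈ 6.6332 ✓.


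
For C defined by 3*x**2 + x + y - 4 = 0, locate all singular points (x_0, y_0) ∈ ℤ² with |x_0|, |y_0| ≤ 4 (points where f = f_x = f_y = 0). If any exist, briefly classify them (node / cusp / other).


No singular points in the scanned grid; C is smooth there.

Compute partial derivatives:
  f_x = 6*x + 1.
  f_y = 1.
f_y = 1 is a nonzero constant, so f_y never vanishes: no point (x, y) can satisfy f = f_x = f_y = 0. In particular no (x, y) ∈ {−4, ..., 4}² is singular; the curve is smooth.


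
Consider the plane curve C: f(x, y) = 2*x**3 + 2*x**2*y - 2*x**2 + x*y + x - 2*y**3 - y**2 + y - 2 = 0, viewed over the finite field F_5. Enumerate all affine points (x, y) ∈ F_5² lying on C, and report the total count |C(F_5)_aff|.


Affine F_5-points: {(0, 2), (1, 1), (2, 2), (3, 3)}; count = 4.

For each of the 25 pairs (x, y) ∈ F_5², evaluate f(x, y) mod 5. Record the zeros.
  x = 0: [0↦3, 1↦1, 2↦0, 3↦3, 4↦3]  zeros at y ∈ {2}
  x = 1: [0↦4, 1↦0, 2↦2, 3↦3, 4↦1]  zeros at y ∈ {1}
  x = 2: [0↦3, 1↦1, 2↦0, 3↦3, 4↦3]  zeros at y ∈ {2}
  x = 3: [0↦2, 1↦1, 2↦1, 3↦0, 4↦1]  zeros at y ∈ {3}
  x = 4: [0↦3, 1↦2, 2↦2, 3↦1, 4↦2]  zeros at y ∈ ∅
Collecting zeros: affine points = {(0, 2), (1, 1), (2, 2), (3, 3)}.
Total count |C(F_5)_aff| = 4.


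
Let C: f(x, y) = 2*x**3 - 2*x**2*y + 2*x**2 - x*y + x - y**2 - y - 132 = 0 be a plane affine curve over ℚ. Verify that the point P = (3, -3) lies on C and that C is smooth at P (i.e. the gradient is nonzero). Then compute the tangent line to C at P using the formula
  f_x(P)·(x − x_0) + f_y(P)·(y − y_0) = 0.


Tangent line at P: 106*x - 16*y - 366 = 0.

Step 1: f(3, -3) = 0, so P lies on C.
Step 2: partial derivatives
  f_x(x, y) = 6*x**2 - 4*x*y + 4*x - y + 1, f_y(x, y) = -2*x**2 - x - 2*y - 1.
  f_x(P) = 106, f_y(P) = -16 (gradient nonzero, so P is smooth).
Step 3: tangent line at P: 106·(x − 3) + -16·(y − -3) = 0.
Expanding: 106*x - 16*y - 366 = 0.


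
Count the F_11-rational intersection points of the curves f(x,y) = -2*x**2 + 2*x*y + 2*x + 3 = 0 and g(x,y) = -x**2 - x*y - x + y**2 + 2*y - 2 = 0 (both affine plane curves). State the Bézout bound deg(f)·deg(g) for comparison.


Common zeros: ∅; count = 0; Bézout bound = 4.

deg(f) = 2, deg(g) = 2, so Bézout bound = 4.
Scan x ∈ F_11. For each x, list the y ∈ F_11 with f(x, y) ≡ 0 and those with g(x, y) ≡ 0 (mod 11); the common zeros in that column are the intersection.
  x = 0: f ≡ 0 at y ∈ ∅; g ≡ 0 at y ∈ {4, 5}; common: ∅.
  x = 1: f ≡ 0 at y ∈ {4}; g ≡ 0 at y ∈ ∅; common: ∅.
  x = 2: f ≡ 0 at y ∈ {3}; g ≡ 0 at y ∈ ∅; common: ∅.
  x = 3: f ≡ 0 at y ∈ {7}; g ≡ 0 at y ∈ ∅; common: ∅.
  x = 4: f ≡ 0 at y ∈ {4}; g ≡ 0 at y ∈ {0, 2}; common: ∅.
  x = 5: f ≡ 0 at y ∈ {7}; g ≡ 0 at y ∈ {5, 9}; common: ∅.
  x = 6: f ≡ 0 at y ∈ {2}; g ≡ 0 at y ∈ {0, 4}; common: ∅.
  x = 7: f ≡ 0 at y ∈ {5}; g ≡ 0 at y ∈ {7, 9}; common: ∅.
  x = 8: f ≡ 0 at y ∈ {2}; g ≡ 0 at y ∈ ∅; common: ∅.
  x = 9: f ≡ 0 at y ∈ {6}; g ≡ 0 at y ∈ ∅; common: ∅.
  x = 10: f ≡ 0 at y ∈ {5}; g ≡ 0 at y ∈ ∅; common: ∅.
Collecting: common zeros = ∅, so the count is 0.
Comparison with the Bézout bound: 0 ≤ 4 = deg(f)·deg(g), as expected for curves with no common component (the affine F_11-count falls short of the bound because intersections may lie at infinity, over extension fields, or carry multiplicity).


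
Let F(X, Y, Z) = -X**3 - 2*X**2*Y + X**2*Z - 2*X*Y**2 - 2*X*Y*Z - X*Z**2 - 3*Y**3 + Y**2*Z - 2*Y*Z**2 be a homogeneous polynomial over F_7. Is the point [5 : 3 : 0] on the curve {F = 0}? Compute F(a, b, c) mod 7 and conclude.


F(5,3,0) ≡ 2 (mod 7); P is NOT on the curve.

Evaluate F(5, 3, 0) term-by-term (mod 7).
  -X**3 ↦ -1·125·1·1 = -125
  -2*X**2*Y ↦ -2·25·3·1 = -150
  X**2*Z ↦ 1·25·1·0 = 0
  -2*X*Y**2 ↦ -2·5·9·1 = -90
  -2*X*Y*Z ↦ -2·5·3·0 = 0
  -X*Z**2 ↦ -1·5·1·0 = 0
  -3*Y**3 ↦ -3·1·27·1 = -81
  Y**2*Z ↦ 1·1·9·0 = 0
  -2*Y*Z**2 ↦ -2·1·3·0 = 0
Sum: F(5, 3, 0) = (-125) + (-150) + (0) + (-90) + (0) + (0) + (-81) + (0) + (0) = -446.
Reducing mod 7: -446 ≡ 2 (mod 7).
Since F(a, b, c) ≡ 2 ≠ 0 (mod 7), P does NOT lie on the curve.


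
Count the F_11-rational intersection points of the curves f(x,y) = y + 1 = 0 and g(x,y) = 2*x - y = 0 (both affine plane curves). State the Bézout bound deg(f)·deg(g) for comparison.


Common zeros: {(5, 10)}; count = 1; Bézout bound = 1.

deg(f) = 1, deg(g) = 1, so Bézout bound = 1.
Scan x ∈ F_11. For each x, list the y ∈ F_11 with f(x, y) ≡ 0 and those with g(x, y) ≡ 0 (mod 11); the common zeros in that column are the intersection.
  x = 0: f ≡ 0 at y ∈ {10}; g ≡ 0 at y ∈ {0}; common: ∅.
  x = 1: f ≡ 0 at y ∈ {10}; g ≡ 0 at y ∈ {2}; common: ∅.
  x = 2: f ≡ 0 at y ∈ {10}; g ≡ 0 at y ∈ {4}; common: ∅.
  x = 3: f ≡ 0 at y ∈ {10}; g ≡ 0 at y ∈ {6}; common: ∅.
  x = 4: f ≡ 0 at y ∈ {10}; g ≡ 0 at y ∈ {8}; common: ∅.
  x = 5: f ≡ 0 at y ∈ {10}; g ≡ 0 at y ∈ {10}; common: {10}.
  x = 6: f ≡ 0 at y ∈ {10}; g ≡ 0 at y ∈ {1}; common: ∅.
  x = 7: f ≡ 0 at y ∈ {10}; g ≡ 0 at y ∈ {3}; common: ∅.
  x = 8: f ≡ 0 at y ∈ {10}; g ≡ 0 at y ∈ {5}; common: ∅.
  x = 9: f ≡ 0 at y ∈ {10}; g ≡ 0 at y ∈ {7}; common: ∅.
  x = 10: f ≡ 0 at y ∈ {10}; g ≡ 0 at y ∈ {9}; common: ∅.
Collecting: common zeros = {(5, 10)}, so the count is 1.
Comparison with the Bézout bound: 1 ≤ 1 = deg(f)·deg(g), as expected for curves with no common component (the bound is attained).


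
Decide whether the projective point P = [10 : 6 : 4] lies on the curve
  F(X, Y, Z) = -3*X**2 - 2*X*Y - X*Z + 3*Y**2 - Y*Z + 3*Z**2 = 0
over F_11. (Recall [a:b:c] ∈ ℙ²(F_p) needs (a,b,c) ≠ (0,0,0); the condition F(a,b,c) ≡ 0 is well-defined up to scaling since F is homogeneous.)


F(10,6,4) ≡ 2 (mod 11); P is NOT on the curve.

Evaluate F(10, 6, 4) term-by-term (mod 11).
  -3*X**2 ↦ -3·100·1·1 = -300
  -2*X*Y ↦ -2·10·6·1 = -120
  -X*Z ↦ -1·10·1·4 = -40
  3*Y**2 ↦ 3·1·36·1 = 108
  -Y*Z ↦ -1·1·6·4 = -24
  3*Z**2 ↦ 3·1·1·16 = 48
Sum: F(10, 6, 4) = (-300) + (-120) + (-40) + (108) + (-24) + (48) = -328.
Reducing mod 11: -328 ≡ 2 (mod 11).
Since F(a, b, c) ≡ 2 ≠ 0 (mod 11), P does NOT lie on the curve.


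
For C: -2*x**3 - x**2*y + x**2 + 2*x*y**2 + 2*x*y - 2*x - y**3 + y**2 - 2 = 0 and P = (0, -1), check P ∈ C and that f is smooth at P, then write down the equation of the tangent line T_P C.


Tangent line at P: -2*x - 5*y - 5 = 0.

Step 1: f(0, -1) = 0, so P lies on C.
Step 2: partial derivatives
  f_x(x, y) = -6*x**2 - 2*x*y + 2*x + 2*y**2 + 2*y - 2, f_y(x, y) = -x**2 + 4*x*y + 2*x - 3*y**2 + 2*y.
  f_x(P) = -2, f_y(P) = -5 (gradient nonzero, so P is smooth).
Step 3: tangent line at P: -2·(x − 0) + -5·(y − -1) = 0.
Expanding: -2*x - 5*y - 5 = 0.


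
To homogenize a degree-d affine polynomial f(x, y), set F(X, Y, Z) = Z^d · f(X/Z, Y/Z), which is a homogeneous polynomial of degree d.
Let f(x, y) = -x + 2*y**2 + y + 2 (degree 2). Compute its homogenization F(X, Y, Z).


F(X, Y, Z) = -X*Z + 2*Y**2 + Y*Z + 2*Z**2

deg(f) = 2.
Substitute x = X/Z, y = Y/Z into f, then multiply by Z^2.
  monomial -1·x^1·y^0 ↦ -1·X^1·Y^0·Z^1.
  monomial 2·x^0·y^2 ↦ 2·X^0·Y^2·Z^0.
  monomial 1·x^0·y^1 ↦ 1·X^0·Y^1·Z^1.
  monomial 2·x^0·y^0 ↦ 2·X^0·Y^0·Z^2.
Collecting: F(X, Y, Z) = -X*Z + 2*Y**2 + Y*Z + 2*Z**2.


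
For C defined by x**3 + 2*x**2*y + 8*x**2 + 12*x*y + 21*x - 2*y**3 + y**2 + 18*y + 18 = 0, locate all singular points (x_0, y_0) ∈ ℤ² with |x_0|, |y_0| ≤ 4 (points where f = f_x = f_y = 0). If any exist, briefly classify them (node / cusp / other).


Singular points: {(-3, 0)}; classification: node.

Compute partial derivatives:
  f_x = 3*x**2 + 4*x*y + 16*x + 12*y + 21.
  f_y = 2*x**2 + 12*x - 6*y**2 + 2*y + 18.
Scan x_0 ∈ {−4, ..., 4}. For each x_0, f_y(x_0, y) is a polynomial in y; find its integer roots y ∈ {−4, ..., 4}, then test f_x and f at those candidates.
  x = -4: f_y(-4, y) = -6*y**2 + 2*y + 2; no integer root y with |y| ≤ 4.
  x = -3: f_y(-3, y) = -6*y**2 + 2*y; vanishes at y ∈ {0}. (-3, 0): f_x = 0, f = 0 — SINGULAR.
  x = -2: f_y(-2, y) = -6*y**2 + 2*y + 2; no integer root y with |y| ≤ 4.
  x = -1: f_y(-1, y) = -6*y**2 + 2*y + 8; vanishes at y ∈ {-1}. (-1, -1): f_x = 0 but f = -1 ≠ 0.
  x = 0: f_y(0, y) = -6*y**2 + 2*y + 18; no integer root y with |y| ≤ 4.
  x = 1: f_y(1, y) = -6*y**2 + 2*y + 32; no integer root y with |y| ≤ 4.
  x = 2: f_y(2, y) = -6*y**2 + 2*y + 50; no integer root y with |y| ≤ 4.
  x = 3: f_y(3, y) = -6*y**2 + 2*y + 72; no integer root y with |y| ≤ 4.
  x = 4: f_y(4, y) = -6*y**2 + 2*y + 98; no integer root y with |y| ≤ 4.
Only singular point on the grid: (-3, 0).
Classify: substitute x = -3 + u, y = 0 + v and expand: f = u**3 + 2*u**2*v - u**2 - 2*v**3 + v**2.
No constant or linear terms (consistent with a singular point). Quadratic part: -u**2 + v**2. Cubic part: u**3 + 2*u**2*v - 2*v**3.
The quadratic part v**2 - u**2 = (v − u)(v + u) splits into two distinct linear factors, so there are two distinct tangent lines y − 0 = ±(x − -3) — this is a node (ordinary double point).
Classification: node.


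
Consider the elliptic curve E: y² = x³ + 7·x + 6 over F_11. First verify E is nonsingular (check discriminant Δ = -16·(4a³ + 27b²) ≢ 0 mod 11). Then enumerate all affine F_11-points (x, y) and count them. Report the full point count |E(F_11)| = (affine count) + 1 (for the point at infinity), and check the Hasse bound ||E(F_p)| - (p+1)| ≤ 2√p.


Affine points = {(1, 5), (1, 6), (5, 1), (5, 10), (6, 0), (10, 3), (10, 8)}; affine count = 7; |E(F_11)| = 8.

Discriminant check: Δ ∝ 4a³ + 27b² = 4·7³ + 27·6² = 4·343 + 27·36 ≡ 1 (mod 11). Nonzero ⇒ E is nonsingular.
For each x ∈ F_11, compute rhs = x³ + 7·x + 6 mod 11, then count y ∈ F_11 with y² ≡ rhs.
  x = 0: rhs = 6, matching y values: none (0 points).
  x = 1: rhs = 3, matching y values: 5, 6 (2 points).
  x = 2: rhs = 6, matching y values: none (0 points).
  x = 3: rhs = 10, matching y values: none (0 points).
  x = 4: rhs = 10, matching y values: none (0 points).
  x = 5: rhs = 1, matching y values: 1, 10 (2 points).
  x = 6: rhs = 0, matching y values: 0 (1 points).
  x = 7: rhs = 2, matching y values: none (0 points).
  x = 8: rhs = 2, matching y values: none (0 points).
  x = 9: rhs = 6, matching y values: none (0 points).
  x = 10: rhs = 9, matching y values: 3, 8 (2 points).
Total affine count: 7.
Full point count |E(F_11)| = 7 + 1 = 8.
Hasse bound: |8 − (11+1)| = |-4| = 4 ≤ 2√11 ≈ 6.6332 ✓.


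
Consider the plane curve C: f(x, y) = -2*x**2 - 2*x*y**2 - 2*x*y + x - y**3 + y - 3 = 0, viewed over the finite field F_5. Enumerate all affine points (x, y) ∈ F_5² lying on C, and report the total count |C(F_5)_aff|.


Affine F_5-points: {(3, 1), (3, 2), (4, 2)}; count = 3.

For each of the 25 pairs (x, y) ∈ F_5², evaluate f(x, y) mod 5. Record the zeros.
  x = 0: [0↦2, 1↦2, 2↦1, 3↦3, 4↦2]  zeros at y ∈ ∅
  x = 1: [0↦1, 1↦2, 2↦3, 3↦3, 4↦1]  zeros at y ∈ ∅
  x = 2: [0↦1, 1↦3, 2↦1, 3↦4, 4↦1]  zeros at y ∈ ∅
  x = 3: [0↦2, 1↦0, 2↦0, 3↦1, 4↦2]  zeros at y ∈ {1, 2}
  x = 4: [0↦4, 1↦3, 2↦0, 3↦4, 4↦4]  zeros at y ∈ {2}
Collecting zeros: affine points = {(3, 1), (3, 2), (4, 2)}.
Total count |C(F_5)_aff| = 3.


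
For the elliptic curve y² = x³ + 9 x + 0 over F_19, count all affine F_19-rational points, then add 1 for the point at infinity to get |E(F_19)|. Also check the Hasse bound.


Affine points = {(0, 0), (2, 8), (2, 11), (3, 4), (3, 15), (4, 9), (4, 10), (6, 2), (6, 17), (7, 8), (7, 11), (10, 8), (10, 11), (11, 9), (11, 10), (14, 1), (14, 18), (18, 3), (18, 16)}; affine count = 19; |E(F_19)| = 20.

Discriminant check: Δ ∝ 4a³ + 27b² = 4·9³ + 27·0² = 4·729 + 27·0 ≡ 9 (mod 19). Nonzero ⇒ E is nonsingular.
For each x ∈ F_19, compute rhs = x³ + 9·x + 0 mod 19, then count y ∈ F_19 with y² ≡ rhs.
  x = 0: rhs = 0, matching y values: 0 (1 points).
  x = 1: rhs = 10, matching y values: none (0 points).
  x = 2: rhs = 7, matching y values: 8, 11 (2 points).
  x = 3: rhs = 16, matching y values: 4, 15 (2 points).
  x = 4: rhs = 5, matching y values: 9, 10 (2 points).
  x = 5: rhs = 18, matching y values: none (0 points).
  x = 6: rhs = 4, matching y values: 2, 17 (2 points).
  x = 7: rhs = 7, matching y values: 8, 11 (2 points).
  x = 8: rhs = 14, matching y values: none (0 points).
  x = 9: rhs = 12, matching y values: none (0 points).
  x = 10: rhs = 7, matching y values: 8, 11 (2 points).
  x = 11: rhs = 5, matching y values: 9, 10 (2 points).
  x = 12: rhs = 12, matching y values: none (0 points).
  x = 13: rhs = 15, matching y values: none (0 points).
  x = 14: rhs = 1, matching y values: 1, 18 (2 points).
  x = 15: rhs = 14, matching y values: none (0 points).
  x = 16: rhs = 3, matching y values: none (0 points).
  x = 17: rhs = 12, matching y values: none (0 points).
  x = 18: rhs = 9, matching y values: 3, 16 (2 points).
Total affine count: 19.
Full point count |E(F_19)| = 19 + 1 = 20.
Hasse bound: |20 − (19+1)| = |0| = 0 ≤ 2√19 ≈ 8.7178 ✓.


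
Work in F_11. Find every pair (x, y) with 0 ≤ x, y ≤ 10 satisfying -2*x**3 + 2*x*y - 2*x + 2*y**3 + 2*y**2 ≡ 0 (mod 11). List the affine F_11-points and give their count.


Affine F_11-points: {(0, 0), (0, 10), (2, 7), (3, 10), (4, 7), (5, 7), (6, 2), (6, 6), (7, 1), (7, 4), (7, 5), (8, 5), (8, 6), (8, 10), (10, 9)}; count = 15.

For each of the 121 pairs (x, y) ∈ F_11², evaluate f(x, y) mod 11. Record the zeros.
  x = 0: [0↦0, 1↦4, 2↦2, 3↦6, 4↦6, 5↦3, 6↦9, 7↦3, 8↦8, 9↦3, 10↦0]  zeros at y ∈ {0, 10}
  x = 1: [0↦7, 1↦2, 2↦2, 3↦8, 4↦10, 5↦9, 6↦6, 7↦2, 8↦9, 9↦6, 10↦5]  zeros at y ∈ ∅
  x = 2: [0↦2, 1↦10, 2↦1, 3↦9, 4↦2, 5↦3, 6↦2, 7↦0, 8↦9, 9↦8, 10↦9]  zeros at y ∈ {7}
  x = 3: [0↦6, 1↦5, 2↦9, 3↦8, 4↦3, 5↦6, 6↦7, 7↦7, 8↦7, 9↦8, 10↦0]  zeros at y ∈ {10}
  x = 4: [0↦7, 1↦8, 2↦3, 3↦4, 4↦1, 5↦6, 6↦9, 7↦0, 8↦2, 9↦5, 10↦10]  zeros at y ∈ {7}
  x = 5: [0↦4, 1↦7, 2↦4, 3↦7, 4↦6, 5↦2, 6↦7, 7↦0, 8↦4, 9↦9, 10↦5]  zeros at y ∈ {7}
  x = 6: [0↦7, 1↦1, 2↦0, 3↦5, 4↦6, 5↦4, 6↦0, 7↦6, 8↦1, 9↦8, 10↦6]  zeros at y ∈ {2, 6}
  x = 7: [0↦4, 1↦0, 2↦1, 3↦8, 4↦0, 5↦0, 6↦9, 7↦6, 8↦3, 9↦1, 10↦1]  zeros at y ∈ {1, 4, 5}
  x = 8: [0↦5, 1↦3, 2↦6, 3↦4, 4↦9, 5↦0, 6↦0, 7↦10, 8↦9, 9↦9, 10↦0]  zeros at y ∈ {5, 6, 10}
  x = 9: [0↦9, 1↦9, 2↦3, 3↦3, 4↦10, 5↦3, 6↦5, 7↦6, 8↦7, 9↦9, 10↦2]  zeros at y ∈ ∅
  x = 10: [0↦4, 1↦6, 2↦2, 3↦4, 4↦2, 5↦8, 6↦1, 7↦4, 8↦7, 9↦0, 10↦6]  zeros at y ∈ {9}
Collecting zeros: affine points = {(0, 0), (0, 10), (2, 7), (3, 10), (4, 7), (5, 7), (6, 2), (6, 6), (7, 1), (7, 4), (7, 5), (8, 5), (8, 6), (8, 10), (10, 9)}.
Total count |C(F_11)_aff| = 15.


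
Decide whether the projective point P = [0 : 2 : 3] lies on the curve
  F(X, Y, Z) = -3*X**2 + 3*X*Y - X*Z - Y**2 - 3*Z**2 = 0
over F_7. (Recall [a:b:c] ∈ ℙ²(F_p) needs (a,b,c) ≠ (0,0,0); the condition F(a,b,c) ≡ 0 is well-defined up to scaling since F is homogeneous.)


F(0,2,3) ≡ 4 (mod 7); P is NOT on the curve.

Evaluate F(0, 2, 3) term-by-term (mod 7).
  -3*X**2 ↦ -3·0·1·1 = 0
  3*X*Y ↦ 3·0·2·1 = 0
  -X*Z ↦ -1·0·1·3 = 0
  -Y**2 ↦ -1·1·4·1 = -4
  -3*Z**2 ↦ -3·1·1·9 = -27
Sum: F(0, 2, 3) = (0) + (0) + (0) + (-4) + (-27) = -31.
Reducing mod 7: -31 ≡ 4 (mod 7).
Since F(a, b, c) ≡ 4 ≠ 0 (mod 7), P does NOT lie on the curve.


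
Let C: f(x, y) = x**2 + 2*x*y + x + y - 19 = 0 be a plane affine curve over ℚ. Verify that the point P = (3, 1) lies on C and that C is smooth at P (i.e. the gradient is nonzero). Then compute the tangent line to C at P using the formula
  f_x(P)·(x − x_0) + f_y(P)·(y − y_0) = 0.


Tangent line at P: 9*x + 7*y - 34 = 0.

Step 1: f(3, 1) = 0, so P lies on C.
Step 2: partial derivatives
  f_x(x, y) = 2*x + 2*y + 1, f_y(x, y) = 2*x + 1.
  f_x(P) = 9, f_y(P) = 7 (gradient nonzero, so P is smooth).
Step 3: tangent line at P: 9·(x − 3) + 7·(y − 1) = 0.
Expanding: 9*x + 7*y - 34 = 0.


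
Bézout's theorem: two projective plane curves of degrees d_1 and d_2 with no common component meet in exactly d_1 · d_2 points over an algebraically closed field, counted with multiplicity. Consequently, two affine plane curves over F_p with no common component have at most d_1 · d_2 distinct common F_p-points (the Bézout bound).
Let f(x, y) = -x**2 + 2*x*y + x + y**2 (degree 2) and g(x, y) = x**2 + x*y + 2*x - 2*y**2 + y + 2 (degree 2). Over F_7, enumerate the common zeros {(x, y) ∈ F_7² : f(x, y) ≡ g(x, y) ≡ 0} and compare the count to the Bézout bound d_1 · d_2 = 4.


Common zeros: {(1, 5)}; count = 1; Bézout bound = 4.

deg(f) = 2, deg(g) = 2, so Bézout bound = 4.
Scan x ∈ F_7. For each x, list the y ∈ F_7 with f(x, y) ≡ 0 and those with g(x, y) ≡ 0 (mod 7); the common zeros in that column are the intersection.
  x = 0: f ≡ 0 at y ∈ {0}; g ≡ 0 at y ∈ ∅; common: ∅.
  x = 1: f ≡ 0 at y ∈ {0, 5}; g ≡ 0 at y ∈ {3, 5}; common: {5}.
  x = 2: f ≡ 0 at y ∈ ∅; g ≡ 0 at y ∈ ∅; common: ∅.
  x = 3: f ≡ 0 at y ∈ {3, 5}; g ≡ 0 at y ∈ ∅; common: ∅.
  x = 4: f ≡ 0 at y ∈ {3}; g ≡ 0 at y ∈ {2, 4}; common: ∅.
  x = 5: f ≡ 0 at y ∈ ∅; g ≡ 0 at y ∈ ∅; common: ∅.
  x = 6: f ≡ 0 at y ∈ ∅; g ≡ 0 at y ∈ {2, 5}; common: ∅.
Collecting: common zeros = {(1, 5)}, so the count is 1.
Comparison with the Bézout bound: 1 ≤ 4 = deg(f)·deg(g), as expected for curves with no common component (the affine F_7-count falls short of the bound because intersections may lie at infinity, over extension fields, or carry multiplicity).


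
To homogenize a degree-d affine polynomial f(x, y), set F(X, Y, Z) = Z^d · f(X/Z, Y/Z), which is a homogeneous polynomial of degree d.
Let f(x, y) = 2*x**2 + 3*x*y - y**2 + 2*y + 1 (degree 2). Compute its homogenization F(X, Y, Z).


F(X, Y, Z) = 2*X**2 + 3*X*Y - Y**2 + 2*Y*Z + Z**2

deg(f) = 2.
Substitute x = X/Z, y = Y/Z into f, then multiply by Z^2.
  monomial 2·x^2·y^0 ↦ 2·X^2·Y^0·Z^0.
  monomial 3·x^1·y^1 ↦ 3·X^1·Y^1·Z^0.
  monomial -1·x^0·y^2 ↦ -1·X^0·Y^2·Z^0.
  monomial 2·x^0·y^1 ↦ 2·X^0·Y^1·Z^1.
  monomial 1·x^0·y^0 ↦ 1·X^0·Y^0·Z^2.
Collecting: F(X, Y, Z) = 2*X**2 + 3*X*Y - Y**2 + 2*Y*Z + Z**2.


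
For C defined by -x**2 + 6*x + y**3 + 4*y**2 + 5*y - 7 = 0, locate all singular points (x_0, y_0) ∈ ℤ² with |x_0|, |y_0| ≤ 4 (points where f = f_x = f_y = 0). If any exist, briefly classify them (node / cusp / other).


Singular points: {(3, -1)}; classification: node.

Compute partial derivatives:
  f_x = 6 - 2*x.
  f_y = 3*y**2 + 8*y + 5.
Scan x_0 ∈ {−4, ..., 4}. For each x_0, f_y(x_0, y) is a polynomial in y; find its integer roots y ∈ {−4, ..., 4}, then test f_x and f at those candidates.
  x = -4: f_y(-4, y) = 3*y**2 + 8*y + 5; vanishes at y ∈ {-1}. (-4, -1): f_x = 14 ≠ 0.
  x = -3: f_y(-3, y) = 3*y**2 + 8*y + 5; vanishes at y ∈ {-1}. (-3, -1): f_x = 12 ≠ 0.
  x = -2: f_y(-2, y) = 3*y**2 + 8*y + 5; vanishes at y ∈ {-1}. (-2, -1): f_x = 10 ≠ 0.
  x = -1: f_y(-1, y) = 3*y**2 + 8*y + 5; vanishes at y ∈ {-1}. (-1, -1): f_x = 8 ≠ 0.
  x = 0: f_y(0, y) = 3*y**2 + 8*y + 5; vanishes at y ∈ {-1}. (0, -1): f_x = 6 ≠ 0.
  x = 1: f_y(1, y) = 3*y**2 + 8*y + 5; vanishes at y ∈ {-1}. (1, -1): f_x = 4 ≠ 0.
  x = 2: f_y(2, y) = 3*y**2 + 8*y + 5; vanishes at y ∈ {-1}. (2, -1): f_x = 2 ≠ 0.
  x = 3: f_y(3, y) = 3*y**2 + 8*y + 5; vanishes at y ∈ {-1}. (3, -1): f_x = 0, f = 0 — SINGULAR.
  x = 4: f_y(4, y) = 3*y**2 + 8*y + 5; vanishes at y ∈ {-1}. (4, -1): f_x = -2 ≠ 0.
Only singular point on the grid: (3, -1).
Classify: substitute x = 3 + u, y = -1 + v and expand: f = -u**2 + v**3 + v**2.
No constant or linear terms (consistent with a singular point). Quadratic part: -u**2 + v**2. Cubic part: v**3.
The quadratic part v**2 - u**2 = (v − u)(v + u) splits into two distinct linear factors, so there are two distinct tangent lines y − -1 = ±(x − 3) — this is a node (ordinary double point).
Classification: node.


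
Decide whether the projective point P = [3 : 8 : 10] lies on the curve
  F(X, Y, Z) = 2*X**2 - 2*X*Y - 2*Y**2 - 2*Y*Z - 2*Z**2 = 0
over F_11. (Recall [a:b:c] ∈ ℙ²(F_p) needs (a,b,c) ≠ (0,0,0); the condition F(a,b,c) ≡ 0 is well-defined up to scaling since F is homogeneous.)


F(3,8,10) ≡ 10 (mod 11); P is NOT on the curve.

Evaluate F(3, 8, 10) term-by-term (mod 11).
  2*X**2 ↦ 2·9·1·1 = 18
  -2*X*Y ↦ -2·3·8·1 = -48
  -2*Y**2 ↦ -2·1·64·1 = -128
  -2*Y*Z ↦ -2·1·8·10 = -160
  -2*Z**2 ↦ -2·1·1·100 = -200
Sum: F(3, 8, 10) = (18) + (-48) + (-128) + (-160) + (-200) = -518.
Reducing mod 11: -518 ≡ 10 (mod 11).
Since F(a, b, c) ≡ 10 ≠ 0 (mod 11), P does NOT lie on the curve.


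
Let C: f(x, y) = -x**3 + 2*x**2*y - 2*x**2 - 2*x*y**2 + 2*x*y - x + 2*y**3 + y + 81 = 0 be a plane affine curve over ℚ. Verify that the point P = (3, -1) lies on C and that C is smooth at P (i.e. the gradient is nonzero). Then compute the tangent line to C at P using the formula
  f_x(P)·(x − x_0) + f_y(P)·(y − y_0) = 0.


Tangent line at P: -56*x + 43*y + 211 = 0.

Step 1: f(3, -1) = 0, so P lies on C.
Step 2: partial derivatives
  f_x(x, y) = -3*x**2 + 4*x*y - 4*x - 2*y**2 + 2*y - 1, f_y(x, y) = 2*x**2 - 4*x*y + 2*x + 6*y**2 + 1.
  f_x(P) = -56, f_y(P) = 43 (gradient nonzero, so P is smooth).
Step 3: tangent line at P: -56·(x − 3) + 43·(y − -1) = 0.
Expanding: -56*x + 43*y + 211 = 0.


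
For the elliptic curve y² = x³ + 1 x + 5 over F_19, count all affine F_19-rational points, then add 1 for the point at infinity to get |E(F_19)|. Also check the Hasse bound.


Affine points = {(0, 9), (0, 10), (1, 8), (1, 11), (3, 4), (3, 15), (4, 4), (4, 15), (11, 6), (11, 13), (12, 4), (12, 15), (13, 7), (13, 12)}; affine count = 14; |E(F_19)| = 15.

Discriminant check: Δ ∝ 4a³ + 27b² = 4·1³ + 27·5² = 4·1 + 27·25 ≡ 14 (mod 19). Nonzero ⇒ E is nonsingular.
For each x ∈ F_19, compute rhs = x³ + 1·x + 5 mod 19, then count y ∈ F_19 with y² ≡ rhs.
  x = 0: rhs = 5, matching y values: 9, 10 (2 points).
  x = 1: rhs = 7, matching y values: 8, 11 (2 points).
  x = 2: rhs = 15, matching y values: none (0 points).
  x = 3: rhs = 16, matching y values: 4, 15 (2 points).
  x = 4: rhs = 16, matching y values: 4, 15 (2 points).
  x = 5: rhs = 2, matching y values: none (0 points).
  x = 6: rhs = 18, matching y values: none (0 points).
  x = 7: rhs = 13, matching y values: none (0 points).
  x = 8: rhs = 12, matching y values: none (0 points).
  x = 9: rhs = 2, matching y values: none (0 points).
  x = 10: rhs = 8, matching y values: none (0 points).
  x = 11: rhs = 17, matching y values: 6, 13 (2 points).
  x = 12: rhs = 16, matching y values: 4, 15 (2 points).
  x = 13: rhs = 11, matching y values: 7, 12 (2 points).
  x = 14: rhs = 8, matching y values: none (0 points).
  x = 15: rhs = 13, matching y values: none (0 points).
  x = 16: rhs = 13, matching y values: none (0 points).
  x = 17: rhs = 14, matching y values: none (0 points).
  x = 18: rhs = 3, matching y values: none (0 points).
Total affine count: 14.
Full point count |E(F_19)| = 14 + 1 = 15.
Hasse bound: |15 − (19+1)| = |-5| = 5 ≤ 2√19 ≈ 8.7178 ✓.


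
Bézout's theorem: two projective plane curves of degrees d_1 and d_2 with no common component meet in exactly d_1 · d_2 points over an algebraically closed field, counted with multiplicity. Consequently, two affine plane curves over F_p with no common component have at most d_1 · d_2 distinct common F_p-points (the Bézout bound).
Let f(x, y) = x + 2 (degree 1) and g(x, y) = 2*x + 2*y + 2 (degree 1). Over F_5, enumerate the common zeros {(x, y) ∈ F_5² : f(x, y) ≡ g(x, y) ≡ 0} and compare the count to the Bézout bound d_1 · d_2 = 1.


Common zeros: {(3, 1)}; count = 1; Bézout bound = 1.

deg(f) = 1, deg(g) = 1, so Bézout bound = 1.
Scan x ∈ F_5. For each x, list the y ∈ F_5 with f(x, y) ≡ 0 and those with g(x, y) ≡ 0 (mod 5); the common zeros in that column are the intersection.
  x = 0: f ≡ 0 at y ∈ ∅; g ≡ 0 at y ∈ {4}; common: ∅.
  x = 1: f ≡ 0 at y ∈ ∅; g ≡ 0 at y ∈ {3}; common: ∅.
  x = 2: f ≡ 0 at y ∈ ∅; g ≡ 0 at y ∈ {2}; common: ∅.
  x = 3: f ≡ 0 at y ∈ {0, 1, 2, 3, 4}; g ≡ 0 at y ∈ {1}; common: {1}.
  x = 4: f ≡ 0 at y ∈ ∅; g ≡ 0 at y ∈ {0}; common: ∅.
Collecting: common zeros = {(3, 1)}, so the count is 1.
Comparison with the Bézout bound: 1 ≤ 1 = deg(f)·deg(g), as expected for curves with no common component (the bound is attained).
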